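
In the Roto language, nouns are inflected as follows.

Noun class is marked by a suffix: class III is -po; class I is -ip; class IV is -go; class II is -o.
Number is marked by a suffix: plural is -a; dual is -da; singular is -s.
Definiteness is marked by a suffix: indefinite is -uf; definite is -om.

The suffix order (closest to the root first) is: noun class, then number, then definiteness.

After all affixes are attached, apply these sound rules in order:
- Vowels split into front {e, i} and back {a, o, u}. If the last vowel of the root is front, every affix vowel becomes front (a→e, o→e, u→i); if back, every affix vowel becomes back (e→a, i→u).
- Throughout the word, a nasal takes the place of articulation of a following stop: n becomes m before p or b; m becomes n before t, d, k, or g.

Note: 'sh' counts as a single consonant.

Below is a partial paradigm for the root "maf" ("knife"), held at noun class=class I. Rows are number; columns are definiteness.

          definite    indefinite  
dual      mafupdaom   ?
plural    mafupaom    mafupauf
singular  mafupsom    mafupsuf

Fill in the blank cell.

Attach noun class class I -ip → mafip.
Attach number dual -da → mafipda.
Attach definiteness indefinite -uf → mafipdauf.
Apply vowel harmony: mafipdauf → mafupdauf.
Nasal assimilation: no change.

mafupdauf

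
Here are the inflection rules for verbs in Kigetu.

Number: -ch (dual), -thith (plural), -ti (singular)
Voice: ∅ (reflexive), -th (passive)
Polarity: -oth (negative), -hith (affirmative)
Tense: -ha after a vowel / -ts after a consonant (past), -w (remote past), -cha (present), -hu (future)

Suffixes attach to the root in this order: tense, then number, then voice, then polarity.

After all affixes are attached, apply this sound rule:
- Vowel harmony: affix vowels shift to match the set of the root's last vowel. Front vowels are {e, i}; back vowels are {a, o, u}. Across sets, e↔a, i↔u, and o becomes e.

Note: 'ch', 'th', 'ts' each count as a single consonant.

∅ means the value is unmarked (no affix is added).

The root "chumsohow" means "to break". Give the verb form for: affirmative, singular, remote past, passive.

chumsohowwtuthhuth

Attach tense remote past -w → chumsohoww.
Attach number singular -ti → chumsohowwti.
Attach voice passive -th → chumsohowwtith.
Attach polarity affirmative -hith → chumsohowwtithhith.
Apply vowel harmony: chumsohowwtithhith → chumsohowwtuthhuth.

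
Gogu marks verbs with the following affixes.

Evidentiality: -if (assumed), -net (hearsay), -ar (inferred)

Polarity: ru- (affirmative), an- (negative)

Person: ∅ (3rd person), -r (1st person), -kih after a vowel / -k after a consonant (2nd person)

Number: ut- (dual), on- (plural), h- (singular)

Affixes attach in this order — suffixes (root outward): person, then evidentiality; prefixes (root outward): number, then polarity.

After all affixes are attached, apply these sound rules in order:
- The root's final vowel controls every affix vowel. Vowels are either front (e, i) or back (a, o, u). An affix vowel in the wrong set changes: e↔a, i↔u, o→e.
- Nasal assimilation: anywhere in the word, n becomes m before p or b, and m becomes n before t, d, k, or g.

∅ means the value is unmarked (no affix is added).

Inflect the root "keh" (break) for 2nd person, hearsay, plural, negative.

enenkehknet

Attach person 2nd person -k (after consonant 'h') → kehk.
Attach number plural on- → onkehk.
Attach evidentiality hearsay -net → onkehknet.
Attach polarity negative an- → anonkehknet.
Apply vowel harmony: anonkehknet → enenkehknet.
Nasal assimilation: no change.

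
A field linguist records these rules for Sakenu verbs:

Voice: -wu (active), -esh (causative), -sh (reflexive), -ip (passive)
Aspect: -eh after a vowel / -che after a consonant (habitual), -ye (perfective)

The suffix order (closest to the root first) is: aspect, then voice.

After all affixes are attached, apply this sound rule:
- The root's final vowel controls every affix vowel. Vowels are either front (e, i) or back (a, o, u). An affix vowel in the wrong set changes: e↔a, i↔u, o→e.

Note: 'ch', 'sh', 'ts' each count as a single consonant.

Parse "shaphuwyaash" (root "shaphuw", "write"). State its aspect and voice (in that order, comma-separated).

Segment: shaphuw-ye-esh.
aspect: -ye → perfective.
voice: -esh → causative.

perfective, causative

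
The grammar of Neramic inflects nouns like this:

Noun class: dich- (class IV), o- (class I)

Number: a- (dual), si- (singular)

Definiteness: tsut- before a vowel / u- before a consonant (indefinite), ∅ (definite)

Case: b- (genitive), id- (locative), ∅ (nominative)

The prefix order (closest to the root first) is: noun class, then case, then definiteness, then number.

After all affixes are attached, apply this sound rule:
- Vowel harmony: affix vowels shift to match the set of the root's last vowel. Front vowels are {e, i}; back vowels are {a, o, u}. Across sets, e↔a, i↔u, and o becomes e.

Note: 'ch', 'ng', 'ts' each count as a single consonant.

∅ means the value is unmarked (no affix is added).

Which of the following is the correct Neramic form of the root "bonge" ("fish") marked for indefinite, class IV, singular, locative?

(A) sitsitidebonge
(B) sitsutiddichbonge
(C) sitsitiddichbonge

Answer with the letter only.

Attach noun class class IV dich- → dichbonge.
Attach case locative id- → iddichbonge.
Attach definiteness indefinite tsut- (before vowel 'i') → tsutiddichbonge.
Attach number singular si- → sitsutiddichbonge.
Apply vowel harmony: sitsutiddichbonge → sitsitiddichbonge.
So the correct form is sitsitiddichbonge, option (C).
(B) sitsutiddichbonge is wrong: it fails to apply the sound rule(s).
(A) sitsitidebonge is wrong: it uses class I instead of class IV for noun class.

C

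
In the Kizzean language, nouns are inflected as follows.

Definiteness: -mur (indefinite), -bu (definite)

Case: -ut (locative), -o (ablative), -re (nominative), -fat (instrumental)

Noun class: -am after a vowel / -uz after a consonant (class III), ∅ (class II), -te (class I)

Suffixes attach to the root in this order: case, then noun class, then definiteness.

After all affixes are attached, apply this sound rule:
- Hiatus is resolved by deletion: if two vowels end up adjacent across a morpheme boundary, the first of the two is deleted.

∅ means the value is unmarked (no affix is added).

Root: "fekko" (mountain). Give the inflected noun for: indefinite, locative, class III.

fekkutuzmur

Attach case locative -ut → fekkout.
Attach noun class class III -uz (after consonant 't') → fekkoutuz.
Attach definiteness indefinite -mur → fekkoutuzmur.
Apply vowel deletion: fekkoutuzmur → fekkutuzmur.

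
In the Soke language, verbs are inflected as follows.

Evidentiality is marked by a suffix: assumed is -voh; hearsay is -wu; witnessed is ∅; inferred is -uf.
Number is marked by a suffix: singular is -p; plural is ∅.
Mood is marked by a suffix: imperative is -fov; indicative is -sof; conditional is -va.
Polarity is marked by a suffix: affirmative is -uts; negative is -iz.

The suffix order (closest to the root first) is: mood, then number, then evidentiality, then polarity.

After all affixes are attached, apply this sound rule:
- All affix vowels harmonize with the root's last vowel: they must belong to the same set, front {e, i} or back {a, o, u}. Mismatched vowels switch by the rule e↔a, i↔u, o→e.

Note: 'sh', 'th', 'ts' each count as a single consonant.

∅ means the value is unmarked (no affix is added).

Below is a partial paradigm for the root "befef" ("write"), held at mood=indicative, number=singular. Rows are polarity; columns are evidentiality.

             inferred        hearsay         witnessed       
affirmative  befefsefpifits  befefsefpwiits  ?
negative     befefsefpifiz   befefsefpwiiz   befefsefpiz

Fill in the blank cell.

befefsefpits

Attach mood indicative -sof → befefsof.
Attach number singular -p → befefsofp.
evidentiality = witnessed: zero marking, form stays befefsofp.
Attach polarity affirmative -uts → befefsofputs.
Apply vowel harmony: befefsofputs → befefsefpits.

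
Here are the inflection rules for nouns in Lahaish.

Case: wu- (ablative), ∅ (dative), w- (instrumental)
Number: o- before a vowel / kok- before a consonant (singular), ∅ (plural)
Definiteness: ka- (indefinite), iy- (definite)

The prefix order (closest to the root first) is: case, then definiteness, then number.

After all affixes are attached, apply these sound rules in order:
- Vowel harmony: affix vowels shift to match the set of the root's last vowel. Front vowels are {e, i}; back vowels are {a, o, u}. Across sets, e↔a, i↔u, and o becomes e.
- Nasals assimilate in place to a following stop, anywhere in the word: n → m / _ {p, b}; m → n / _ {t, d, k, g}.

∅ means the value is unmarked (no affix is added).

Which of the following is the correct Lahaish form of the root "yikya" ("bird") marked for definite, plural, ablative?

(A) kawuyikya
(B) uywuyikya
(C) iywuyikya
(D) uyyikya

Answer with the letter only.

Attach case ablative wu- → wuyikya.
Attach definiteness definite iy- → iywuyikya.
number = plural: zero marking, form stays iywuyikya.
Apply vowel harmony: iywuyikya → uywuyikya.
Nasal assimilation: no change.
So the correct form is uywuyikya, option (B).
(C) iywuyikya is wrong: it fails to apply the sound rule(s).
(A) kawuyikya is wrong: it uses indefinite instead of definite for definiteness.
(D) uyyikya is wrong: it uses dative instead of ablative for case.

B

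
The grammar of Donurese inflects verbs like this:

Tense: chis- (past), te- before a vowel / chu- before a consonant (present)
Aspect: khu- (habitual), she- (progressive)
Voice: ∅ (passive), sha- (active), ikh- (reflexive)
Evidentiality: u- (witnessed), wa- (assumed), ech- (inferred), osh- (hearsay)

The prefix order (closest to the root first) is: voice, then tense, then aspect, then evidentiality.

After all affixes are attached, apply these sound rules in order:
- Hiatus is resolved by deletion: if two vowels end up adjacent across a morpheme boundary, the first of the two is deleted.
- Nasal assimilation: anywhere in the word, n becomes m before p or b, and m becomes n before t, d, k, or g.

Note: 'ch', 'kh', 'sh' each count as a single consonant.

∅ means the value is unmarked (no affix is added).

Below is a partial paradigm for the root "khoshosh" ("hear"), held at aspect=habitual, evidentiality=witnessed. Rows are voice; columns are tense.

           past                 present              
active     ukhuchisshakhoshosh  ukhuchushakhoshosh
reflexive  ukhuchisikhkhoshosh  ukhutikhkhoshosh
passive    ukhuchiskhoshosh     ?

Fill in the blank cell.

voice = passive: zero marking, form stays khoshosh.
Attach tense present chu- (before consonant 'kh') → chukhoshosh.
Attach aspect habitual khu- → khuchukhoshosh.
Attach evidentiality witnessed u- → ukhuchukhoshosh.
Vowel deletion: no change.
Nasal assimilation: no change.

ukhuchukhoshosh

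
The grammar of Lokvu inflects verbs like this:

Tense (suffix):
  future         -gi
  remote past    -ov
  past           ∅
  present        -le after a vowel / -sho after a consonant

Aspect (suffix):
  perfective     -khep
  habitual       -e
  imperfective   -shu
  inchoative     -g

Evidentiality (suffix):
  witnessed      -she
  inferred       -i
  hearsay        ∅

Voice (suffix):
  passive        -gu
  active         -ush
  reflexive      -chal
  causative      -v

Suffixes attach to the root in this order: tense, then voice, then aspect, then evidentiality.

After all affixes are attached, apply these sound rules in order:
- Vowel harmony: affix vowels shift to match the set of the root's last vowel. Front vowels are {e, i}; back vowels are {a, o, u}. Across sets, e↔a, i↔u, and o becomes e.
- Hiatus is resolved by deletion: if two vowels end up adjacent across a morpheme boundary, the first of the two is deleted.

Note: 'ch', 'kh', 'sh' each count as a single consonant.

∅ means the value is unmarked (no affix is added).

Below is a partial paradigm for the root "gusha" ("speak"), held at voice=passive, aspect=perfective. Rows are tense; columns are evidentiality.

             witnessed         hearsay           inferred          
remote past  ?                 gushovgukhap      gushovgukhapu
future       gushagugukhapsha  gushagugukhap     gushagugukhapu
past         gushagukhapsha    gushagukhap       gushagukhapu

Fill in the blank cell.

gushovgukhapsha

Attach tense remote past -ov → gushaov.
Attach voice passive -gu → gushaovgu.
Attach aspect perfective -khep → gushaovgukhep.
Attach evidentiality witnessed -she → gushaovgukhepshe.
Apply vowel harmony: gushaovgukhepshe → gushaovgukhapsha.
Apply vowel deletion: gushaovgukhapsha → gushovgukhapsha.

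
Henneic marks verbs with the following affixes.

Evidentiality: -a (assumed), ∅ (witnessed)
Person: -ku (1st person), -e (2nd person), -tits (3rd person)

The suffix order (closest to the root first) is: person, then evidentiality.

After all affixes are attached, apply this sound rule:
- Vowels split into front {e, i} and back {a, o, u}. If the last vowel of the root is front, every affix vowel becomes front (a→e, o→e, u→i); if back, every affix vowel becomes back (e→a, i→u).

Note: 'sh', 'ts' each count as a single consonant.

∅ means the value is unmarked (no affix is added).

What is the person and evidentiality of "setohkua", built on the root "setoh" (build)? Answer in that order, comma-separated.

Segment: setoh-ku-a.
person: -ku → 1st person.
evidentiality: -a → assumed.

1st person, assumed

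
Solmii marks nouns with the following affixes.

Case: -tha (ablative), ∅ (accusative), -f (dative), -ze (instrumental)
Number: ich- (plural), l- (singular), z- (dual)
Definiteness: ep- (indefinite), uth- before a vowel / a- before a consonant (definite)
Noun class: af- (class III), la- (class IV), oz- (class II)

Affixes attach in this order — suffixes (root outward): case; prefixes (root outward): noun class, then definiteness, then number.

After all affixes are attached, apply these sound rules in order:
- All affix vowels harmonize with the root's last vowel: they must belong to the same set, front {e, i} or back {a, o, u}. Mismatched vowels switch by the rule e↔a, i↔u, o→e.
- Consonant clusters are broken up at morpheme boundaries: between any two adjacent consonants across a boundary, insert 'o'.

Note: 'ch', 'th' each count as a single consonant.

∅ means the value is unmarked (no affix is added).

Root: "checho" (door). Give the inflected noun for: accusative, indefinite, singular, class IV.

Attach noun class class IV la- → lachecho.
Attach definiteness indefinite ep- → eplachecho.
case = accusative: zero marking, form stays eplachecho.
Attach number singular l- → leplachecho.
Apply vowel harmony: leplachecho → laplachecho.
Apply epenthesis: laplachecho → lapolachecho.

lapolachecho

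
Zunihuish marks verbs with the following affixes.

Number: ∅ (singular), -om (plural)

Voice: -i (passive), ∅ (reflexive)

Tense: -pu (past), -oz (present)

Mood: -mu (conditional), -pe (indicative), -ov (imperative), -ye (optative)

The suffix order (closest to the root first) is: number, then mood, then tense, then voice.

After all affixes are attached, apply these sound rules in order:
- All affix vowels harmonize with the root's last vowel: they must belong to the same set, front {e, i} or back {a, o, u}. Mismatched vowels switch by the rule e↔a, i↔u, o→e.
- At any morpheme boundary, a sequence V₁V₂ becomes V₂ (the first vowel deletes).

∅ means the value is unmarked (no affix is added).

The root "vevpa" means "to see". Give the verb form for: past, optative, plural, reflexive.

vevpomyapu

Attach number plural -om → vevpaom.
Attach mood optative -ye → vevpaomye.
Attach tense past -pu → vevpaomyepu.
voice = reflexive: zero marking, form stays vevpaomyepu.
Apply vowel harmony: vevpaomyepu → vevpaomyapu.
Apply vowel deletion: vevpaomyapu → vevpomyapu.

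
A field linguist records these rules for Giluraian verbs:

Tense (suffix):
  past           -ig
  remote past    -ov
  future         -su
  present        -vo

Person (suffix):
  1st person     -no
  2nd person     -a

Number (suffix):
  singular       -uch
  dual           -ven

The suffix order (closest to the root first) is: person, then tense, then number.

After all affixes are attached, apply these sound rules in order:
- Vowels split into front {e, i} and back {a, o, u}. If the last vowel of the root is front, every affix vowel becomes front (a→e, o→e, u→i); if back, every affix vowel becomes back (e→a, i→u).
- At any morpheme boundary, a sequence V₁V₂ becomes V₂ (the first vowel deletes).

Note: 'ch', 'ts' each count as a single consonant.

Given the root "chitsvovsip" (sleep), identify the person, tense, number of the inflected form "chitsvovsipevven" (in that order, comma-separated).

Segment: chitsvovsip-a-ov-ven.
person: -a → 2nd person.
tense: -ov → remote past.
number: -ven → dual.

2nd person, remote past, dual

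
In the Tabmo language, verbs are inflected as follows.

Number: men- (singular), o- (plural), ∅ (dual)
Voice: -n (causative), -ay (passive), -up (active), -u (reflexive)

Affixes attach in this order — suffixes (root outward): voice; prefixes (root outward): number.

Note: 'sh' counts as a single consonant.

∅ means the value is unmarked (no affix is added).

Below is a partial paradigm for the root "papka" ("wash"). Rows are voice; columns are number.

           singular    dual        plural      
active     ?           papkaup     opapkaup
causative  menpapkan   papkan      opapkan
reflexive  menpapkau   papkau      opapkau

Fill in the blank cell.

Attach voice active -up → papkaup.
Attach number singular men- → menpapkaup.

menpapkaup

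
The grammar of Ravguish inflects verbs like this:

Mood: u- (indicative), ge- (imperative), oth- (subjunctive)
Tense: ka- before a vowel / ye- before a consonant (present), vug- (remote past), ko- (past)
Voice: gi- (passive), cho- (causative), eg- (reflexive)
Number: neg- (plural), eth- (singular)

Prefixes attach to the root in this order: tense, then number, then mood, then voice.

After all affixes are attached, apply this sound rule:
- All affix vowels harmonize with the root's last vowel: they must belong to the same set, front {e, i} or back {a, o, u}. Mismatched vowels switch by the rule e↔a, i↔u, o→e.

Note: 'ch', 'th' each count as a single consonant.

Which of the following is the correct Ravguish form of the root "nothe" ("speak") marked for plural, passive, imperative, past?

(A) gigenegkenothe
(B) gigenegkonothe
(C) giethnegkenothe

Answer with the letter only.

Attach tense past ko- → konothe.
Attach number plural neg- → negkonothe.
Attach mood imperative ge- → genegkonothe.
Attach voice passive gi- → gigenegkonothe.
Apply vowel harmony: gigenegkonothe → gigenegkenothe.
So the correct form is gigenegkenothe, option (A).
(B) gigenegkonothe is wrong: it fails to apply the sound rule(s).
(C) giethnegkenothe is wrong: it uses subjunctive instead of imperative for mood.

A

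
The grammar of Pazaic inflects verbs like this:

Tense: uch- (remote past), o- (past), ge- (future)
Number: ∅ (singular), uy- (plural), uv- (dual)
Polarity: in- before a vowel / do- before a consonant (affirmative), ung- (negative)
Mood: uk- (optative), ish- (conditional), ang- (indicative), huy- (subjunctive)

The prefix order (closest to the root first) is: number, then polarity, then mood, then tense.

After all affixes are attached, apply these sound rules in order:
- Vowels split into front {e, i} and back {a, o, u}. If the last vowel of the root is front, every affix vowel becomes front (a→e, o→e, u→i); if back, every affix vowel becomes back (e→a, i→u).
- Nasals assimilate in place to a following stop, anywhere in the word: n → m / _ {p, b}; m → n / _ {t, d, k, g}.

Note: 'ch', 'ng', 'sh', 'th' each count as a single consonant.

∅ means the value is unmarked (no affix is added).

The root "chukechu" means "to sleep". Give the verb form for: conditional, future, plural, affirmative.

gaushunuychukechu

Attach number plural uy- → uychukechu.
Attach polarity affirmative in- (before vowel 'u') → inuychukechu.
Attach mood conditional ish- → ishinuychukechu.
Attach tense future ge- → geishinuychukechu.
Apply vowel harmony: geishinuychukechu → gaushunuychukechu.
Nasal assimilation: no change.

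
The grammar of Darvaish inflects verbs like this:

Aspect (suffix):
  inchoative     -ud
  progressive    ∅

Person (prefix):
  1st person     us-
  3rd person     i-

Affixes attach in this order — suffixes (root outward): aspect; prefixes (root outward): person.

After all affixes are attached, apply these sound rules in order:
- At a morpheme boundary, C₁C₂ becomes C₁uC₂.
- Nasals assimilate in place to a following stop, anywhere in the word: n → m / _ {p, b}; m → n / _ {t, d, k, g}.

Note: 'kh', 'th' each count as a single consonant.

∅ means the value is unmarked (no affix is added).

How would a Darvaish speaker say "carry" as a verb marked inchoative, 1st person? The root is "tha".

Attach aspect inchoative -ud → thaud.
Attach person 1st person us- → usthaud.
Apply epenthesis: usthaud → usuthaud.
Nasal assimilation: no change.

usuthaud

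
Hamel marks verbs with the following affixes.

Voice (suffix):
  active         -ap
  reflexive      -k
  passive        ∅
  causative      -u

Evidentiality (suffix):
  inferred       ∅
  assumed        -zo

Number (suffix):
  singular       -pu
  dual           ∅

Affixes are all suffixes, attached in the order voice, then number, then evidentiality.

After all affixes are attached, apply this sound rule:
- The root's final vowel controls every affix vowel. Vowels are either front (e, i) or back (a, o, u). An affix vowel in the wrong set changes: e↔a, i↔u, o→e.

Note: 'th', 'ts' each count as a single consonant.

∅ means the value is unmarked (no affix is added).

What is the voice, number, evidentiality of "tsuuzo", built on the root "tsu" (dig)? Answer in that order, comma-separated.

Segment: tsu-u-zo.
voice: -u → causative.
number: ∅ → dual.
evidentiality: -zo → assumed.

causative, dual, assumed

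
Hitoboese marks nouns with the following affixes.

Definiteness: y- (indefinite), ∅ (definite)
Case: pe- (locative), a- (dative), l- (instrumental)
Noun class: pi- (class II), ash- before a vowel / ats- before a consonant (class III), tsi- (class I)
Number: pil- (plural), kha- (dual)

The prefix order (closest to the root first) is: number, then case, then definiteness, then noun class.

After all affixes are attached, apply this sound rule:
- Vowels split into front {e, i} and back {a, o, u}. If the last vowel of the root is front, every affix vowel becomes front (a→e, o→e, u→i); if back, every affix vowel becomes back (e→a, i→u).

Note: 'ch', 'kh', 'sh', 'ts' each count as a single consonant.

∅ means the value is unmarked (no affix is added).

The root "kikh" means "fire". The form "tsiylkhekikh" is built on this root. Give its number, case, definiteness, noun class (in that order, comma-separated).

dual, instrumental, indefinite, class I

Segment: tsi-y-l-kha-kikh.
number: kha- → dual.
case: l- → instrumental.
definiteness: y- → indefinite.
noun class: tsi- → class I.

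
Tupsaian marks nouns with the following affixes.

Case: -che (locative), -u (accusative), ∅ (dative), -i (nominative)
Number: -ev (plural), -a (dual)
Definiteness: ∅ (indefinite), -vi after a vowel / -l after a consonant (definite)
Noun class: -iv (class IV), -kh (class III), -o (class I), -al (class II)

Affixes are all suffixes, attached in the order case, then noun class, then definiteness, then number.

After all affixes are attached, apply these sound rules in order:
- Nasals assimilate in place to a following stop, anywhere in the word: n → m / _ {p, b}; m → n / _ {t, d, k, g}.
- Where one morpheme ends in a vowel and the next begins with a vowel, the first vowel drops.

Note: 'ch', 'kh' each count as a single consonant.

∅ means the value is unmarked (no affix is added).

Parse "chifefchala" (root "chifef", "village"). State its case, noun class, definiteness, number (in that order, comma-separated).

Segment: chifef-che-al-a.
case: -che → locative.
noun class: -al → class II.
definiteness: ∅ → indefinite.
number: -a → dual.

locative, class II, indefinite, dual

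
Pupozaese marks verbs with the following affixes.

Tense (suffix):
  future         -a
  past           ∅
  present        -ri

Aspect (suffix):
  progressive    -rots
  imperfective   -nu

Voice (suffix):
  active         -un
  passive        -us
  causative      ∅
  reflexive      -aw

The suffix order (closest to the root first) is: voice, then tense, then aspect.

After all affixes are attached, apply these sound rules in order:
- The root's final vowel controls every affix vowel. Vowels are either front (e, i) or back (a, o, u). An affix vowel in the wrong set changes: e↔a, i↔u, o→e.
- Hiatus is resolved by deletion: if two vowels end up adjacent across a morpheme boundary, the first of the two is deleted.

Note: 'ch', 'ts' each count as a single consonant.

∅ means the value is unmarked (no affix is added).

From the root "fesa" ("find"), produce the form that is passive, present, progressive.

fesusrurots

Attach voice passive -us → fesaus.
Attach tense present -ri → fesausri.
Attach aspect progressive -rots → fesausrirots.
Apply vowel harmony: fesausrirots → fesausrurots.
Apply vowel deletion: fesausrurots → fesusrurots.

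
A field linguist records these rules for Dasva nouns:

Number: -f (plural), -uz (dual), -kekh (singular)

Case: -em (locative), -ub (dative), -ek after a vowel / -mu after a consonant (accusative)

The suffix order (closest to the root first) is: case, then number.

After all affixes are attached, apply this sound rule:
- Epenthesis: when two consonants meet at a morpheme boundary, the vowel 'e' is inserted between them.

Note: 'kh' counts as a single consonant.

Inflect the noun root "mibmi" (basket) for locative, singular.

mibmiemekekh

Attach case locative -em → mibmiem.
Attach number singular -kekh → mibmiemkekh.
Apply epenthesis: mibmiemkekh → mibmiemekekh.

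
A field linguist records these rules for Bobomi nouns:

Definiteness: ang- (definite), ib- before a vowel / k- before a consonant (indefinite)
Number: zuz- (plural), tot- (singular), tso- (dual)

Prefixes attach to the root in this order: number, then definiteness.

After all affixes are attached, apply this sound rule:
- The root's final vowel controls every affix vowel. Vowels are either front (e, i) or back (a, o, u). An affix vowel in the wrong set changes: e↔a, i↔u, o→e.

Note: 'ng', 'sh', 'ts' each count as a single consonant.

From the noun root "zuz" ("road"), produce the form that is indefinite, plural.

Attach number plural zuz- → zuzzuz.
Attach definiteness indefinite k- (before consonant 'z') → kzuzzuz.
Vowel harmony: no change.

kzuzzuz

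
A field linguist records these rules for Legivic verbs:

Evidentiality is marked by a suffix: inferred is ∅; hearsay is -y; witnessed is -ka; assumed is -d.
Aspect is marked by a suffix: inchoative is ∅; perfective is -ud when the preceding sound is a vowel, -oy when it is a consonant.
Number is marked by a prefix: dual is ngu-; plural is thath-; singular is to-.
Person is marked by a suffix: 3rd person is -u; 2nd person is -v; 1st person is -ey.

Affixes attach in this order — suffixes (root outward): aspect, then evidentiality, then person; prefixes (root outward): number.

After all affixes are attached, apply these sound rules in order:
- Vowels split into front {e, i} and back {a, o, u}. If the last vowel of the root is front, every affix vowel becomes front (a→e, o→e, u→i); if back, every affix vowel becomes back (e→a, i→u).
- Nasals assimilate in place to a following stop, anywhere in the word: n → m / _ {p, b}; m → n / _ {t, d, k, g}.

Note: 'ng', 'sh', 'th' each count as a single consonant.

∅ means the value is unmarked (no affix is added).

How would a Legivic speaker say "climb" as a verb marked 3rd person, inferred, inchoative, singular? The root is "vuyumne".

tevuyumnei

Attach number singular to- → tovuyumne.
aspect = inchoative: zero marking, form stays tovuyumne.
evidentiality = inferred: zero marking, form stays tovuyumne.
Attach person 3rd person -u → tovuyumneu.
Apply vowel harmony: tovuyumneu → tevuyumnei.
Nasal assimilation: no change.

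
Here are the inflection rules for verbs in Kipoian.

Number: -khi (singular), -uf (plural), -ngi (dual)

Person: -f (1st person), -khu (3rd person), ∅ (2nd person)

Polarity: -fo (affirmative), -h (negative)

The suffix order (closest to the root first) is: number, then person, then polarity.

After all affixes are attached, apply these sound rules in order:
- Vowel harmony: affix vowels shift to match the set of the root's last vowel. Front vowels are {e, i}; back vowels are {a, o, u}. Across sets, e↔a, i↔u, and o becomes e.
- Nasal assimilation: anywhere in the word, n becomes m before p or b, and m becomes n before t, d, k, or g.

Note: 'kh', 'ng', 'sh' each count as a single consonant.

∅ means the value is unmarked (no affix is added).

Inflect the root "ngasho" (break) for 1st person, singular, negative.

Attach number singular -khi → ngashokhi.
Attach person 1st person -f → ngashokhif.
Attach polarity negative -h → ngashokhifh.
Apply vowel harmony: ngashokhifh → ngashokhufh.
Nasal assimilation: no change.

ngashokhufh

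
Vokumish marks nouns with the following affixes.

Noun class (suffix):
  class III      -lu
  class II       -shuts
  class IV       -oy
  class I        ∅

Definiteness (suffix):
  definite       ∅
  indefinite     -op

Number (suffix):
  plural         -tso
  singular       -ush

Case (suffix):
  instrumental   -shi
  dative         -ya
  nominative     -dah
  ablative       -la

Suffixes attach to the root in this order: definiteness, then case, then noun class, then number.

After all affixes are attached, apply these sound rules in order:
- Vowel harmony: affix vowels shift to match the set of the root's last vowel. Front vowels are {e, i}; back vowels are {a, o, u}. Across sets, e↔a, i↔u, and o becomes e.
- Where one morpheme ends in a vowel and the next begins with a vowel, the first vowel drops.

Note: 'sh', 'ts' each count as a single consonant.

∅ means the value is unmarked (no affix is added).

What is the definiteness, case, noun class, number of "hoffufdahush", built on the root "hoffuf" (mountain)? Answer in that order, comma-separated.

definite, nominative, class I, singular

Segment: hoffuf-dah-ush.
definiteness: ∅ → definite.
case: -dah → nominative.
noun class: ∅ → class I.
number: -ush → singular.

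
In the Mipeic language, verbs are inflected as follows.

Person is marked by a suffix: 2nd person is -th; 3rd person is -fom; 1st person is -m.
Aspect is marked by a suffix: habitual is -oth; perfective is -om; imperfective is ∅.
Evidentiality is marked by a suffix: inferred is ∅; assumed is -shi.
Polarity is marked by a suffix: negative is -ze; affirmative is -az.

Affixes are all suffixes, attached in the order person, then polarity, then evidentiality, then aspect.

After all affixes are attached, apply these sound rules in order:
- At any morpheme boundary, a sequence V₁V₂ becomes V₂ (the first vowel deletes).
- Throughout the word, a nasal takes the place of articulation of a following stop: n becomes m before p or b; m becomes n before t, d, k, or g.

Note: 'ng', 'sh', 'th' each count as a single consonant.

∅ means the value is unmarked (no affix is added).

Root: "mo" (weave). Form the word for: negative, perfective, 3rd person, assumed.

Attach person 3rd person -fom → mofom.
Attach polarity negative -ze → mofomze.
Attach evidentiality assumed -shi → mofomzeshi.
Attach aspect perfective -om → mofomzeshiom.
Apply vowel deletion: mofomzeshiom → mofomzeshom.
Nasal assimilation: no change.

mofomzeshom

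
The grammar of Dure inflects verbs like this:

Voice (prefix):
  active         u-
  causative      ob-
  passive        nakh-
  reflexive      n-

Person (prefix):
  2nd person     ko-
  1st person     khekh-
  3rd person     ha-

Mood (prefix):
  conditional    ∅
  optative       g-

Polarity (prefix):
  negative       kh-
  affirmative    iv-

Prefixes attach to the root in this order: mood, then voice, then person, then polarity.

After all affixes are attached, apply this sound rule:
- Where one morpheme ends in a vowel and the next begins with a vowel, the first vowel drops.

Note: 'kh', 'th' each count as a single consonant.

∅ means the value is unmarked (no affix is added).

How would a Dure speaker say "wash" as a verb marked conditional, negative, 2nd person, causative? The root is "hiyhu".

mood = conditional: zero marking, form stays hiyhu.
Attach voice causative ob- → obhiyhu.
Attach person 2nd person ko- → koobhiyhu.
Attach polarity negative kh- → khkoobhiyhu.
Apply vowel deletion: khkoobhiyhu → khkobhiyhu.

khkobhiyhu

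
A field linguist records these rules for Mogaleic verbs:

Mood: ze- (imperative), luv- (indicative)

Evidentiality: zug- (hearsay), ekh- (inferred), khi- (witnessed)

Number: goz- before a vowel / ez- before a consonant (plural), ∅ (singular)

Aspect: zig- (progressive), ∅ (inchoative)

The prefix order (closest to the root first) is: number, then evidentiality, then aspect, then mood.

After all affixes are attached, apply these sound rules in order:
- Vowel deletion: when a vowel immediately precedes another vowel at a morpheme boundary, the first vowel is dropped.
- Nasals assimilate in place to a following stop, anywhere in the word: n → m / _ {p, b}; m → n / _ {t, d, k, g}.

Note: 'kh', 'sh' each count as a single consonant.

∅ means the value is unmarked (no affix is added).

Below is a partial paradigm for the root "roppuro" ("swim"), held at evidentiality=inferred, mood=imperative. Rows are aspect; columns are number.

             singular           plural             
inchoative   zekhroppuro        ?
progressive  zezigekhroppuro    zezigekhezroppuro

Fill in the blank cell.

zekhezroppuro

Attach number plural ez- (before consonant 'r') → ezroppuro.
Attach evidentiality inferred ekh- → ekhezroppuro.
aspect = inchoative: zero marking, form stays ekhezroppuro.
Attach mood imperative ze- → zeekhezroppuro.
Apply vowel deletion: zeekhezroppuro → zekhezroppuro.
Nasal assimilation: no change.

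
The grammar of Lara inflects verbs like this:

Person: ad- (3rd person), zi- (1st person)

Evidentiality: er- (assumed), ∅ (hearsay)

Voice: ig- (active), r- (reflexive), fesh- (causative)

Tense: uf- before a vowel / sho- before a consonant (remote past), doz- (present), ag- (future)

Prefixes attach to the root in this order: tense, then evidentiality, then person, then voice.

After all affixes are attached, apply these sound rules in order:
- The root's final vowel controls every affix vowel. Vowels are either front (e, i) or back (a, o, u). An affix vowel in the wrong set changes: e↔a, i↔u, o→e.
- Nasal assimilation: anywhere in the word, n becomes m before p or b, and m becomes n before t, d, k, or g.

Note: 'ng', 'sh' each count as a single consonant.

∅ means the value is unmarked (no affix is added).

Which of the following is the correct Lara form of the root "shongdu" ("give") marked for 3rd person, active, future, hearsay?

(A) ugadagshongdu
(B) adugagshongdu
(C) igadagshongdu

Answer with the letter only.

A

Attach tense future ag- → agshongdu.
evidentiality = hearsay: zero marking, form stays agshongdu.
Attach person 3rd person ad- → adagshongdu.
Attach voice active ig- → igadagshongdu.
Apply vowel harmony: igadagshongdu → ugadagshongdu.
Nasal assimilation: no change.
So the correct form is ugadagshongdu, option (A).
(C) igadagshongdu is wrong: it fails to apply the sound rule(s).
(B) adugagshongdu is wrong: it has the affixes in the wrong order.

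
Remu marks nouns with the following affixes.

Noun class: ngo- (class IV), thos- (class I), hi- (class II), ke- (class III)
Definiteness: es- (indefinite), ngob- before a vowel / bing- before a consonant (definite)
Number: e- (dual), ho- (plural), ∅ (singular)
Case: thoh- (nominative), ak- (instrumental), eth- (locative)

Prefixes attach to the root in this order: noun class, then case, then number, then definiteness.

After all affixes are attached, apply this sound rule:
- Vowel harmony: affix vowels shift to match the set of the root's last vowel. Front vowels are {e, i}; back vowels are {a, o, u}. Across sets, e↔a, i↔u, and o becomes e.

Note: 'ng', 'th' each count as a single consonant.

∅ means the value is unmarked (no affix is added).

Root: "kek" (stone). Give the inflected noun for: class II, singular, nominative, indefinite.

Attach noun class class II hi- → hikek.
Attach case nominative thoh- → thohhikek.
number = singular: zero marking, form stays thohhikek.
Attach definiteness indefinite es- → esthohhikek.
Apply vowel harmony: esthohhikek → esthehhikek.

esthehhikek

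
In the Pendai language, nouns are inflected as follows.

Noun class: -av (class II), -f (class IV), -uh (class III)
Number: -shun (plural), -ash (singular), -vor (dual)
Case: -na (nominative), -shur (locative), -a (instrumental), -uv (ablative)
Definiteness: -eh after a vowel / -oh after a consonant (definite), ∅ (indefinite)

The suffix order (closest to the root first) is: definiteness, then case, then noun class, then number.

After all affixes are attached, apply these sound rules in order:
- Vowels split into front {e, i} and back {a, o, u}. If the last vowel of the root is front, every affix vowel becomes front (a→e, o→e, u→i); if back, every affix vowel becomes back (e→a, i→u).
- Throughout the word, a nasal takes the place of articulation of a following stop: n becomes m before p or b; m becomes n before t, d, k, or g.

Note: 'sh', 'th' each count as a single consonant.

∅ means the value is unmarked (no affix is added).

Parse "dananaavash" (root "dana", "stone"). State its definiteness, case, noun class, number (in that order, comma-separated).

Segment: dana-na-av-ash.
definiteness: ∅ → indefinite.
case: -na → nominative.
noun class: -av → class II.
number: -ash → singular.

indefinite, nominative, class II, singular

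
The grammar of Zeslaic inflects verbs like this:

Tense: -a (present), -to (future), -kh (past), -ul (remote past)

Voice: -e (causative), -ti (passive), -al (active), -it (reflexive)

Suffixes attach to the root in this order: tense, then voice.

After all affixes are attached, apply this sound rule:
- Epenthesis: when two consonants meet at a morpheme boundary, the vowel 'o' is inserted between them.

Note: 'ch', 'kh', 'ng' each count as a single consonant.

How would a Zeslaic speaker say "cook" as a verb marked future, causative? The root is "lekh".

Attach tense future -to → lekhto.
Attach voice causative -e → lekhtoe.
Apply epenthesis: lekhtoe → lekhotoe.

lekhotoe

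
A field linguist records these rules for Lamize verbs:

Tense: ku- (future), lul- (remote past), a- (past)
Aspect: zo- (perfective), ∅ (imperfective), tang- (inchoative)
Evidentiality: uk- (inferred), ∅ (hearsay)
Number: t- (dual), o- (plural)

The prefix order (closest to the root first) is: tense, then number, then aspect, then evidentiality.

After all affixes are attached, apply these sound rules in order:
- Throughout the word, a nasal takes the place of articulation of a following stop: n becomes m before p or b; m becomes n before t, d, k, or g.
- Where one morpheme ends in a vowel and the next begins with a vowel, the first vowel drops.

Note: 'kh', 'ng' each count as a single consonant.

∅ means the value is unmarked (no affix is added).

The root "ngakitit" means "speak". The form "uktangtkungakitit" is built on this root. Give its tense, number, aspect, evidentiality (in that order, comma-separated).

Segment: uk-tang-t-ku-ngakitit.
tense: ku- → future.
number: t- → dual.
aspect: tang- → inchoative.
evidentiality: uk- → inferred.

future, dual, inchoative, inferred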